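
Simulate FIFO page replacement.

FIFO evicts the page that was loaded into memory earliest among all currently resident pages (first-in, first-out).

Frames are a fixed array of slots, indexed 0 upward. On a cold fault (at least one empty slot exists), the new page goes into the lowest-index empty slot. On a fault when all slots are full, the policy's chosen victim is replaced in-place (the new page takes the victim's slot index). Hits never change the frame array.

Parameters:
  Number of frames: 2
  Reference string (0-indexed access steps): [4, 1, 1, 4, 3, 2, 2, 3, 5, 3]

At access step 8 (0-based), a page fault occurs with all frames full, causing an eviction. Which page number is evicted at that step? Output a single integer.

Answer: 3

Derivation:
Step 0: ref 4 -> FAULT, frames=[4,-]
Step 1: ref 1 -> FAULT, frames=[4,1]
Step 2: ref 1 -> HIT, frames=[4,1]
Step 3: ref 4 -> HIT, frames=[4,1]
Step 4: ref 3 -> FAULT, evict 4, frames=[3,1]
Step 5: ref 2 -> FAULT, evict 1, frames=[3,2]
Step 6: ref 2 -> HIT, frames=[3,2]
Step 7: ref 3 -> HIT, frames=[3,2]
Step 8: ref 5 -> FAULT, evict 3, frames=[5,2]
At step 8: evicted page 3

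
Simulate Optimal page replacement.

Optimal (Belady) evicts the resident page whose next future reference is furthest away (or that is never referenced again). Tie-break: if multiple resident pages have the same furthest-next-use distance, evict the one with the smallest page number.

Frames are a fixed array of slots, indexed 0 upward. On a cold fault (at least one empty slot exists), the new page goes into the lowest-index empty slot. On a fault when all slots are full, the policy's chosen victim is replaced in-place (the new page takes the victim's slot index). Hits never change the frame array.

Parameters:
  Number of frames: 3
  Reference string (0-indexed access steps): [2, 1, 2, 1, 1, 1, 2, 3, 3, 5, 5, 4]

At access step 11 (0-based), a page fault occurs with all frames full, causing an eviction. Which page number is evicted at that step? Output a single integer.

Answer: 2

Derivation:
Step 0: ref 2 -> FAULT, frames=[2,-,-]
Step 1: ref 1 -> FAULT, frames=[2,1,-]
Step 2: ref 2 -> HIT, frames=[2,1,-]
Step 3: ref 1 -> HIT, frames=[2,1,-]
Step 4: ref 1 -> HIT, frames=[2,1,-]
Step 5: ref 1 -> HIT, frames=[2,1,-]
Step 6: ref 2 -> HIT, frames=[2,1,-]
Step 7: ref 3 -> FAULT, frames=[2,1,3]
Step 8: ref 3 -> HIT, frames=[2,1,3]
Step 9: ref 5 -> FAULT, evict 1, frames=[2,5,3]
Step 10: ref 5 -> HIT, frames=[2,5,3]
Step 11: ref 4 -> FAULT, evict 2, frames=[4,5,3]
At step 11: evicted page 2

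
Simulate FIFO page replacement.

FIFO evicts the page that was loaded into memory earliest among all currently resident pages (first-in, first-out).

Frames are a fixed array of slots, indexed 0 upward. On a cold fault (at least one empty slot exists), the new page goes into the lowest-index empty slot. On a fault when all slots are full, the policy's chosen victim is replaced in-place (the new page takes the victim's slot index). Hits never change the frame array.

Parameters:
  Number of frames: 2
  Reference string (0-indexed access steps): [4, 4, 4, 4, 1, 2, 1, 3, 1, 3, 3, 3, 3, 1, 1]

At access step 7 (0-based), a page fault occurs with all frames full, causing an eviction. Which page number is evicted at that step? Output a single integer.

Step 0: ref 4 -> FAULT, frames=[4,-]
Step 1: ref 4 -> HIT, frames=[4,-]
Step 2: ref 4 -> HIT, frames=[4,-]
Step 3: ref 4 -> HIT, frames=[4,-]
Step 4: ref 1 -> FAULT, frames=[4,1]
Step 5: ref 2 -> FAULT, evict 4, frames=[2,1]
Step 6: ref 1 -> HIT, frames=[2,1]
Step 7: ref 3 -> FAULT, evict 1, frames=[2,3]
At step 7: evicted page 1

Answer: 1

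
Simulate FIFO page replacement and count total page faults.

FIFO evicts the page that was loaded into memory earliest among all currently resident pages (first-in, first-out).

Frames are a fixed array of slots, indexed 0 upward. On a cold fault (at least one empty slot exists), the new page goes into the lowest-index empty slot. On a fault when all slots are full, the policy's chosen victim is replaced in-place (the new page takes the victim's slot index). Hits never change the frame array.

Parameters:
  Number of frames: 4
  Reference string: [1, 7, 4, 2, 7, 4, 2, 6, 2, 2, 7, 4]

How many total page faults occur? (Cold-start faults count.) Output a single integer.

Answer: 5

Derivation:
Step 0: ref 1 → FAULT, frames=[1,-,-,-]
Step 1: ref 7 → FAULT, frames=[1,7,-,-]
Step 2: ref 4 → FAULT, frames=[1,7,4,-]
Step 3: ref 2 → FAULT, frames=[1,7,4,2]
Step 4: ref 7 → HIT, frames=[1,7,4,2]
Step 5: ref 4 → HIT, frames=[1,7,4,2]
Step 6: ref 2 → HIT, frames=[1,7,4,2]
Step 7: ref 6 → FAULT (evict 1), frames=[6,7,4,2]
Step 8: ref 2 → HIT, frames=[6,7,4,2]
Step 9: ref 2 → HIT, frames=[6,7,4,2]
Step 10: ref 7 → HIT, frames=[6,7,4,2]
Step 11: ref 4 → HIT, frames=[6,7,4,2]
Total faults: 5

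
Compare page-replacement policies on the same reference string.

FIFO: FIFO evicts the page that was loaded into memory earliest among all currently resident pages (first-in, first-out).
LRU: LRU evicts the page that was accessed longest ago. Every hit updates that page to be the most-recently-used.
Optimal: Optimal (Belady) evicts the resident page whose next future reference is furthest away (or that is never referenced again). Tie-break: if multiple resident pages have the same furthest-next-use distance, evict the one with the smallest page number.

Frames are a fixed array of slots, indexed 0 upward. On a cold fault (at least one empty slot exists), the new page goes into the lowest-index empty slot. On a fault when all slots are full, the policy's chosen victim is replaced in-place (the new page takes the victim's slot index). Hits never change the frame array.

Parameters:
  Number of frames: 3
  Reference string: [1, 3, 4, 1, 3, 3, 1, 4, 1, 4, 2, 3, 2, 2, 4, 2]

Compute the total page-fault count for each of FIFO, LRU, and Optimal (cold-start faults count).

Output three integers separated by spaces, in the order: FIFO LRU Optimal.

Answer: 4 5 4

Derivation:
--- FIFO ---
  step 0: ref 1 -> FAULT, frames=[1,-,-] (faults so far: 1)
  step 1: ref 3 -> FAULT, frames=[1,3,-] (faults so far: 2)
  step 2: ref 4 -> FAULT, frames=[1,3,4] (faults so far: 3)
  step 3: ref 1 -> HIT, frames=[1,3,4] (faults so far: 3)
  step 4: ref 3 -> HIT, frames=[1,3,4] (faults so far: 3)
  step 5: ref 3 -> HIT, frames=[1,3,4] (faults so far: 3)
  step 6: ref 1 -> HIT, frames=[1,3,4] (faults so far: 3)
  step 7: ref 4 -> HIT, frames=[1,3,4] (faults so far: 3)
  step 8: ref 1 -> HIT, frames=[1,3,4] (faults so far: 3)
  step 9: ref 4 -> HIT, frames=[1,3,4] (faults so far: 3)
  step 10: ref 2 -> FAULT, evict 1, frames=[2,3,4] (faults so far: 4)
  step 11: ref 3 -> HIT, frames=[2,3,4] (faults so far: 4)
  step 12: ref 2 -> HIT, frames=[2,3,4] (faults so far: 4)
  step 13: ref 2 -> HIT, frames=[2,3,4] (faults so far: 4)
  step 14: ref 4 -> HIT, frames=[2,3,4] (faults so far: 4)
  step 15: ref 2 -> HIT, frames=[2,3,4] (faults so far: 4)
  FIFO total faults: 4
--- LRU ---
  step 0: ref 1 -> FAULT, frames=[1,-,-] (faults so far: 1)
  step 1: ref 3 -> FAULT, frames=[1,3,-] (faults so far: 2)
  step 2: ref 4 -> FAULT, frames=[1,3,4] (faults so far: 3)
  step 3: ref 1 -> HIT, frames=[1,3,4] (faults so far: 3)
  step 4: ref 3 -> HIT, frames=[1,3,4] (faults so far: 3)
  step 5: ref 3 -> HIT, frames=[1,3,4] (faults so far: 3)
  step 6: ref 1 -> HIT, frames=[1,3,4] (faults so far: 3)
  step 7: ref 4 -> HIT, frames=[1,3,4] (faults so far: 3)
  step 8: ref 1 -> HIT, frames=[1,3,4] (faults so far: 3)
  step 9: ref 4 -> HIT, frames=[1,3,4] (faults so far: 3)
  step 10: ref 2 -> FAULT, evict 3, frames=[1,2,4] (faults so far: 4)
  step 11: ref 3 -> FAULT, evict 1, frames=[3,2,4] (faults so far: 5)
  step 12: ref 2 -> HIT, frames=[3,2,4] (faults so far: 5)
  step 13: ref 2 -> HIT, frames=[3,2,4] (faults so far: 5)
  step 14: ref 4 -> HIT, frames=[3,2,4] (faults so far: 5)
  step 15: ref 2 -> HIT, frames=[3,2,4] (faults so far: 5)
  LRU total faults: 5
--- Optimal ---
  step 0: ref 1 -> FAULT, frames=[1,-,-] (faults so far: 1)
  step 1: ref 3 -> FAULT, frames=[1,3,-] (faults so far: 2)
  step 2: ref 4 -> FAULT, frames=[1,3,4] (faults so far: 3)
  step 3: ref 1 -> HIT, frames=[1,3,4] (faults so far: 3)
  step 4: ref 3 -> HIT, frames=[1,3,4] (faults so far: 3)
  step 5: ref 3 -> HIT, frames=[1,3,4] (faults so far: 3)
  step 6: ref 1 -> HIT, frames=[1,3,4] (faults so far: 3)
  step 7: ref 4 -> HIT, frames=[1,3,4] (faults so far: 3)
  step 8: ref 1 -> HIT, frames=[1,3,4] (faults so far: 3)
  step 9: ref 4 -> HIT, frames=[1,3,4] (faults so far: 3)
  step 10: ref 2 -> FAULT, evict 1, frames=[2,3,4] (faults so far: 4)
  step 11: ref 3 -> HIT, frames=[2,3,4] (faults so far: 4)
  step 12: ref 2 -> HIT, frames=[2,3,4] (faults so far: 4)
  step 13: ref 2 -> HIT, frames=[2,3,4] (faults so far: 4)
  step 14: ref 4 -> HIT, frames=[2,3,4] (faults so far: 4)
  step 15: ref 2 -> HIT, frames=[2,3,4] (faults so far: 4)
  Optimal total faults: 4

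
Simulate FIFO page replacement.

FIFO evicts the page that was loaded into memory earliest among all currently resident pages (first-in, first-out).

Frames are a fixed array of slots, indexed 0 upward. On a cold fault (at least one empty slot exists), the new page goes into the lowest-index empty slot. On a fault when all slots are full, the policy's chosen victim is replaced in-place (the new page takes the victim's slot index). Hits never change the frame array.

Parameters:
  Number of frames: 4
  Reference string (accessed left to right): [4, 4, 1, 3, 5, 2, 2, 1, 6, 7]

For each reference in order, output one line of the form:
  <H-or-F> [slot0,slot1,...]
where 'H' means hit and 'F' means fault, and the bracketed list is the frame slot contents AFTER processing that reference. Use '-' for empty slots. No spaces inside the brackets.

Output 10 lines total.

F [4,-,-,-]
H [4,-,-,-]
F [4,1,-,-]
F [4,1,3,-]
F [4,1,3,5]
F [2,1,3,5]
H [2,1,3,5]
H [2,1,3,5]
F [2,6,3,5]
F [2,6,7,5]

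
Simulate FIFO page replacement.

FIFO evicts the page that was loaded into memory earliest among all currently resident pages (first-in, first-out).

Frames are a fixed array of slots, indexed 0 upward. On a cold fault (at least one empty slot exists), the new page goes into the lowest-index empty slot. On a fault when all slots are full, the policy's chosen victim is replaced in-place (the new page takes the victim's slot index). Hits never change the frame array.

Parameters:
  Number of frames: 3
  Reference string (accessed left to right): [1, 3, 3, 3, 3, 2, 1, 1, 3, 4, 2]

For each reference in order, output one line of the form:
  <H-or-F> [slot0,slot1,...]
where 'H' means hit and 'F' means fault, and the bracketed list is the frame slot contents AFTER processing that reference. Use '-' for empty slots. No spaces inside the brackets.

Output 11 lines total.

F [1,-,-]
F [1,3,-]
H [1,3,-]
H [1,3,-]
H [1,3,-]
F [1,3,2]
H [1,3,2]
H [1,3,2]
H [1,3,2]
F [4,3,2]
H [4,3,2]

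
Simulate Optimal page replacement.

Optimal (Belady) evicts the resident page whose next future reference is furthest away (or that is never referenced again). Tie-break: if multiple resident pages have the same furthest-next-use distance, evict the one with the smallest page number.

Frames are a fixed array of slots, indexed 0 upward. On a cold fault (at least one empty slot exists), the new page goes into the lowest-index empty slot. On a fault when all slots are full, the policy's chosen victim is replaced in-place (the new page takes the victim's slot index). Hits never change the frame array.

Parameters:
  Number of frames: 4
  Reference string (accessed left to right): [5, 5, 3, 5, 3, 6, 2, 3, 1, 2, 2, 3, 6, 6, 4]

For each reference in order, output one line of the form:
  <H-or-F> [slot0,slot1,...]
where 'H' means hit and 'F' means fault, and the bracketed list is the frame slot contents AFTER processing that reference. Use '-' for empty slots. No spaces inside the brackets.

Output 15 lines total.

F [5,-,-,-]
H [5,-,-,-]
F [5,3,-,-]
H [5,3,-,-]
H [5,3,-,-]
F [5,3,6,-]
F [5,3,6,2]
H [5,3,6,2]
F [1,3,6,2]
H [1,3,6,2]
H [1,3,6,2]
H [1,3,6,2]
H [1,3,6,2]
H [1,3,6,2]
F [4,3,6,2]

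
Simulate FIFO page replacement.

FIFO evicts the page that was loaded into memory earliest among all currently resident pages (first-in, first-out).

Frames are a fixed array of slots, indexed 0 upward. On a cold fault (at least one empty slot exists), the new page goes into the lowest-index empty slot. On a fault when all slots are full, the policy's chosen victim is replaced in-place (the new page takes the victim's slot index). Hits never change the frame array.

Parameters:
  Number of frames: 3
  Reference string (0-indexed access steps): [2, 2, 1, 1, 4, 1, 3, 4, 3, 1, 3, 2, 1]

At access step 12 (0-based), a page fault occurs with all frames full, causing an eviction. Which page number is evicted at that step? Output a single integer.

Answer: 4

Derivation:
Step 0: ref 2 -> FAULT, frames=[2,-,-]
Step 1: ref 2 -> HIT, frames=[2,-,-]
Step 2: ref 1 -> FAULT, frames=[2,1,-]
Step 3: ref 1 -> HIT, frames=[2,1,-]
Step 4: ref 4 -> FAULT, frames=[2,1,4]
Step 5: ref 1 -> HIT, frames=[2,1,4]
Step 6: ref 3 -> FAULT, evict 2, frames=[3,1,4]
Step 7: ref 4 -> HIT, frames=[3,1,4]
Step 8: ref 3 -> HIT, frames=[3,1,4]
Step 9: ref 1 -> HIT, frames=[3,1,4]
Step 10: ref 3 -> HIT, frames=[3,1,4]
Step 11: ref 2 -> FAULT, evict 1, frames=[3,2,4]
Step 12: ref 1 -> FAULT, evict 4, frames=[3,2,1]
At step 12: evicted page 4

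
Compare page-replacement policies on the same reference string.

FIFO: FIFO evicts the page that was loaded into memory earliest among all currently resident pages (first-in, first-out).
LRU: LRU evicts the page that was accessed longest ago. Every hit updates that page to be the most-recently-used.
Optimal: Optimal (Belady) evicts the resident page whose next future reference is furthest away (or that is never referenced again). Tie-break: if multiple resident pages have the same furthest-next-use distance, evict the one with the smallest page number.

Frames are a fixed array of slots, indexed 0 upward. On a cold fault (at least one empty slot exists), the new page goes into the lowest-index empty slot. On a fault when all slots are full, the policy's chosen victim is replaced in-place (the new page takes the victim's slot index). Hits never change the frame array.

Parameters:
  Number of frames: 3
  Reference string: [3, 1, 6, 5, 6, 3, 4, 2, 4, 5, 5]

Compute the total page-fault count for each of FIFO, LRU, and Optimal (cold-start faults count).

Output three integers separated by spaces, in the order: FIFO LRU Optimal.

Answer: 8 8 6

Derivation:
--- FIFO ---
  step 0: ref 3 -> FAULT, frames=[3,-,-] (faults so far: 1)
  step 1: ref 1 -> FAULT, frames=[3,1,-] (faults so far: 2)
  step 2: ref 6 -> FAULT, frames=[3,1,6] (faults so far: 3)
  step 3: ref 5 -> FAULT, evict 3, frames=[5,1,6] (faults so far: 4)
  step 4: ref 6 -> HIT, frames=[5,1,6] (faults so far: 4)
  step 5: ref 3 -> FAULT, evict 1, frames=[5,3,6] (faults so far: 5)
  step 6: ref 4 -> FAULT, evict 6, frames=[5,3,4] (faults so far: 6)
  step 7: ref 2 -> FAULT, evict 5, frames=[2,3,4] (faults so far: 7)
  step 8: ref 4 -> HIT, frames=[2,3,4] (faults so far: 7)
  step 9: ref 5 -> FAULT, evict 3, frames=[2,5,4] (faults so far: 8)
  step 10: ref 5 -> HIT, frames=[2,5,4] (faults so far: 8)
  FIFO total faults: 8
--- LRU ---
  step 0: ref 3 -> FAULT, frames=[3,-,-] (faults so far: 1)
  step 1: ref 1 -> FAULT, frames=[3,1,-] (faults so far: 2)
  step 2: ref 6 -> FAULT, frames=[3,1,6] (faults so far: 3)
  step 3: ref 5 -> FAULT, evict 3, frames=[5,1,6] (faults so far: 4)
  step 4: ref 6 -> HIT, frames=[5,1,6] (faults so far: 4)
  step 5: ref 3 -> FAULT, evict 1, frames=[5,3,6] (faults so far: 5)
  step 6: ref 4 -> FAULT, evict 5, frames=[4,3,6] (faults so far: 6)
  step 7: ref 2 -> FAULT, evict 6, frames=[4,3,2] (faults so far: 7)
  step 8: ref 4 -> HIT, frames=[4,3,2] (faults so far: 7)
  step 9: ref 5 -> FAULT, evict 3, frames=[4,5,2] (faults so far: 8)
  step 10: ref 5 -> HIT, frames=[4,5,2] (faults so far: 8)
  LRU total faults: 8
--- Optimal ---
  step 0: ref 3 -> FAULT, frames=[3,-,-] (faults so far: 1)
  step 1: ref 1 -> FAULT, frames=[3,1,-] (faults so far: 2)
  step 2: ref 6 -> FAULT, frames=[3,1,6] (faults so far: 3)
  step 3: ref 5 -> FAULT, evict 1, frames=[3,5,6] (faults so far: 4)
  step 4: ref 6 -> HIT, frames=[3,5,6] (faults so far: 4)
  step 5: ref 3 -> HIT, frames=[3,5,6] (faults so far: 4)
  step 6: ref 4 -> FAULT, evict 3, frames=[4,5,6] (faults so far: 5)
  step 7: ref 2 -> FAULT, evict 6, frames=[4,5,2] (faults so far: 6)
  step 8: ref 4 -> HIT, frames=[4,5,2] (faults so far: 6)
  step 9: ref 5 -> HIT, frames=[4,5,2] (faults so far: 6)
  step 10: ref 5 -> HIT, frames=[4,5,2] (faults so far: 6)
  Optimal total faults: 6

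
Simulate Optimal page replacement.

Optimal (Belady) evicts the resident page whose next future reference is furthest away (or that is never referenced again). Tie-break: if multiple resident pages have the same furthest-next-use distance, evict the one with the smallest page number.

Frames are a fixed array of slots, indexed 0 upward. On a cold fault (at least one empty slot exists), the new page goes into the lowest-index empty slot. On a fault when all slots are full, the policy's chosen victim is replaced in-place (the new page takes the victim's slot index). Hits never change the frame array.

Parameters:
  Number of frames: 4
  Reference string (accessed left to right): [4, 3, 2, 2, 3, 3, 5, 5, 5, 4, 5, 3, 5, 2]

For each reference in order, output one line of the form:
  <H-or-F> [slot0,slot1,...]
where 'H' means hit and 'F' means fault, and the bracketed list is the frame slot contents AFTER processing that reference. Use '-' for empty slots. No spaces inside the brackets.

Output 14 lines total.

F [4,-,-,-]
F [4,3,-,-]
F [4,3,2,-]
H [4,3,2,-]
H [4,3,2,-]
H [4,3,2,-]
F [4,3,2,5]
H [4,3,2,5]
H [4,3,2,5]
H [4,3,2,5]
H [4,3,2,5]
H [4,3,2,5]
H [4,3,2,5]
H [4,3,2,5]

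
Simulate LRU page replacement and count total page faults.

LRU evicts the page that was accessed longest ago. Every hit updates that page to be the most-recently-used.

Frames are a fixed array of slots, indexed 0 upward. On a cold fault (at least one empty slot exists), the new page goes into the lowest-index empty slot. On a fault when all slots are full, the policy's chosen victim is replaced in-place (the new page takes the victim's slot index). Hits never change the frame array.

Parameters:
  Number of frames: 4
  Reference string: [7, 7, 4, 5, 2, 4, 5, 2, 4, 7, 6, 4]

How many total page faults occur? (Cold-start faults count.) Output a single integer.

Step 0: ref 7 → FAULT, frames=[7,-,-,-]
Step 1: ref 7 → HIT, frames=[7,-,-,-]
Step 2: ref 4 → FAULT, frames=[7,4,-,-]
Step 3: ref 5 → FAULT, frames=[7,4,5,-]
Step 4: ref 2 → FAULT, frames=[7,4,5,2]
Step 5: ref 4 → HIT, frames=[7,4,5,2]
Step 6: ref 5 → HIT, frames=[7,4,5,2]
Step 7: ref 2 → HIT, frames=[7,4,5,2]
Step 8: ref 4 → HIT, frames=[7,4,5,2]
Step 9: ref 7 → HIT, frames=[7,4,5,2]
Step 10: ref 6 → FAULT (evict 5), frames=[7,4,6,2]
Step 11: ref 4 → HIT, frames=[7,4,6,2]
Total faults: 5

Answer: 5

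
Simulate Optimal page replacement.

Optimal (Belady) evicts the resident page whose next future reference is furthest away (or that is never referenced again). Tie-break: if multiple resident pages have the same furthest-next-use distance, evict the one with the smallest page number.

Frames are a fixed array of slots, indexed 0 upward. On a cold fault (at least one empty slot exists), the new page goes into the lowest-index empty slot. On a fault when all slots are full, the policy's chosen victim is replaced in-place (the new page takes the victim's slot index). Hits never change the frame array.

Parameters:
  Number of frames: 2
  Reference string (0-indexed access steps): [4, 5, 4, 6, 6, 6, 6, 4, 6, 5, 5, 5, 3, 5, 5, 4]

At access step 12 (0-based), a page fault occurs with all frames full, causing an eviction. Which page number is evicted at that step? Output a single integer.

Step 0: ref 4 -> FAULT, frames=[4,-]
Step 1: ref 5 -> FAULT, frames=[4,5]
Step 2: ref 4 -> HIT, frames=[4,5]
Step 3: ref 6 -> FAULT, evict 5, frames=[4,6]
Step 4: ref 6 -> HIT, frames=[4,6]
Step 5: ref 6 -> HIT, frames=[4,6]
Step 6: ref 6 -> HIT, frames=[4,6]
Step 7: ref 4 -> HIT, frames=[4,6]
Step 8: ref 6 -> HIT, frames=[4,6]
Step 9: ref 5 -> FAULT, evict 6, frames=[4,5]
Step 10: ref 5 -> HIT, frames=[4,5]
Step 11: ref 5 -> HIT, frames=[4,5]
Step 12: ref 3 -> FAULT, evict 4, frames=[3,5]
At step 12: evicted page 4

Answer: 4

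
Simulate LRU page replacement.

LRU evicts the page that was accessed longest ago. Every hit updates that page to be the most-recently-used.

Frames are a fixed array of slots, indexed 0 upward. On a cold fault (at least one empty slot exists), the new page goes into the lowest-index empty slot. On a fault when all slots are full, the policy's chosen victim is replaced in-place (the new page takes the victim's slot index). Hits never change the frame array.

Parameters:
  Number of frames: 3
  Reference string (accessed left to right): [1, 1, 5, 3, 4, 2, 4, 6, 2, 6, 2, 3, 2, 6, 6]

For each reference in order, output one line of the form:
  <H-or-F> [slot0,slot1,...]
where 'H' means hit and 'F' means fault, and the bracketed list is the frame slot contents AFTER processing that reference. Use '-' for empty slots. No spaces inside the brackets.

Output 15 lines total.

F [1,-,-]
H [1,-,-]
F [1,5,-]
F [1,5,3]
F [4,5,3]
F [4,2,3]
H [4,2,3]
F [4,2,6]
H [4,2,6]
H [4,2,6]
H [4,2,6]
F [3,2,6]
H [3,2,6]
H [3,2,6]
H [3,2,6]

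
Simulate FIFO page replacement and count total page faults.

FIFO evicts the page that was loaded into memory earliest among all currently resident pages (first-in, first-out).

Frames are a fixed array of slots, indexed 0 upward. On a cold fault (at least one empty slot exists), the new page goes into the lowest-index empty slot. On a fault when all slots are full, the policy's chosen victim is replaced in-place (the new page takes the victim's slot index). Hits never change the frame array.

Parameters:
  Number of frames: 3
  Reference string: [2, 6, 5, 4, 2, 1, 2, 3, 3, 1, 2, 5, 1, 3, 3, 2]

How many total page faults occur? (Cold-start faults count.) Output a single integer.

Step 0: ref 2 → FAULT, frames=[2,-,-]
Step 1: ref 6 → FAULT, frames=[2,6,-]
Step 2: ref 5 → FAULT, frames=[2,6,5]
Step 3: ref 4 → FAULT (evict 2), frames=[4,6,5]
Step 4: ref 2 → FAULT (evict 6), frames=[4,2,5]
Step 5: ref 1 → FAULT (evict 5), frames=[4,2,1]
Step 6: ref 2 → HIT, frames=[4,2,1]
Step 7: ref 3 → FAULT (evict 4), frames=[3,2,1]
Step 8: ref 3 → HIT, frames=[3,2,1]
Step 9: ref 1 → HIT, frames=[3,2,1]
Step 10: ref 2 → HIT, frames=[3,2,1]
Step 11: ref 5 → FAULT (evict 2), frames=[3,5,1]
Step 12: ref 1 → HIT, frames=[3,5,1]
Step 13: ref 3 → HIT, frames=[3,5,1]
Step 14: ref 3 → HIT, frames=[3,5,1]
Step 15: ref 2 → FAULT (evict 1), frames=[3,5,2]
Total faults: 9

Answer: 9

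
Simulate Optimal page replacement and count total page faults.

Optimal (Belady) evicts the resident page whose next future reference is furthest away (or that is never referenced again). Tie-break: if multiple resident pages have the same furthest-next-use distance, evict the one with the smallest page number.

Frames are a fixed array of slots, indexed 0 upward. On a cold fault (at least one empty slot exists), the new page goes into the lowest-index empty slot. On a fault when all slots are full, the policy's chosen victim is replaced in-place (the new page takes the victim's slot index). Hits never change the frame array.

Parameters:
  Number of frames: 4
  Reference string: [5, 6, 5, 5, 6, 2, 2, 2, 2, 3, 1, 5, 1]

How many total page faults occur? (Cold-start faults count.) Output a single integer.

Answer: 5

Derivation:
Step 0: ref 5 → FAULT, frames=[5,-,-,-]
Step 1: ref 6 → FAULT, frames=[5,6,-,-]
Step 2: ref 5 → HIT, frames=[5,6,-,-]
Step 3: ref 5 → HIT, frames=[5,6,-,-]
Step 4: ref 6 → HIT, frames=[5,6,-,-]
Step 5: ref 2 → FAULT, frames=[5,6,2,-]
Step 6: ref 2 → HIT, frames=[5,6,2,-]
Step 7: ref 2 → HIT, frames=[5,6,2,-]
Step 8: ref 2 → HIT, frames=[5,6,2,-]
Step 9: ref 3 → FAULT, frames=[5,6,2,3]
Step 10: ref 1 → FAULT (evict 2), frames=[5,6,1,3]
Step 11: ref 5 → HIT, frames=[5,6,1,3]
Step 12: ref 1 → HIT, frames=[5,6,1,3]
Total faults: 5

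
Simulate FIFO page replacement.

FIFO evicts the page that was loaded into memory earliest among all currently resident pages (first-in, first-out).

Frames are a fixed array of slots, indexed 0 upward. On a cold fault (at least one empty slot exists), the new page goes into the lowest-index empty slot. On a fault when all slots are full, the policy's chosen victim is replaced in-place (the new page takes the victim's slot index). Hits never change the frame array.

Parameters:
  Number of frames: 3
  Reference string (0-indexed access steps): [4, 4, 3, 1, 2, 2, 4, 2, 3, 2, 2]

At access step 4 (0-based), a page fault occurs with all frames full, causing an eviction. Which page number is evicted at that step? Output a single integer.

Step 0: ref 4 -> FAULT, frames=[4,-,-]
Step 1: ref 4 -> HIT, frames=[4,-,-]
Step 2: ref 3 -> FAULT, frames=[4,3,-]
Step 3: ref 1 -> FAULT, frames=[4,3,1]
Step 4: ref 2 -> FAULT, evict 4, frames=[2,3,1]
At step 4: evicted page 4

Answer: 4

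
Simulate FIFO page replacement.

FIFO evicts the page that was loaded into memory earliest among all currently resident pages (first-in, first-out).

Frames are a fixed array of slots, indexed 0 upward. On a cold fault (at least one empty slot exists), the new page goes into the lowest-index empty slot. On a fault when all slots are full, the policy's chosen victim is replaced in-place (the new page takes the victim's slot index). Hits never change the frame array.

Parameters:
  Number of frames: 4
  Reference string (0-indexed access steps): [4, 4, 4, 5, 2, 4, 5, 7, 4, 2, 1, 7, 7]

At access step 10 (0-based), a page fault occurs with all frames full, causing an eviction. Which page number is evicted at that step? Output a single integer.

Answer: 4

Derivation:
Step 0: ref 4 -> FAULT, frames=[4,-,-,-]
Step 1: ref 4 -> HIT, frames=[4,-,-,-]
Step 2: ref 4 -> HIT, frames=[4,-,-,-]
Step 3: ref 5 -> FAULT, frames=[4,5,-,-]
Step 4: ref 2 -> FAULT, frames=[4,5,2,-]
Step 5: ref 4 -> HIT, frames=[4,5,2,-]
Step 6: ref 5 -> HIT, frames=[4,5,2,-]
Step 7: ref 7 -> FAULT, frames=[4,5,2,7]
Step 8: ref 4 -> HIT, frames=[4,5,2,7]
Step 9: ref 2 -> HIT, frames=[4,5,2,7]
Step 10: ref 1 -> FAULT, evict 4, frames=[1,5,2,7]
At step 10: evicted page 4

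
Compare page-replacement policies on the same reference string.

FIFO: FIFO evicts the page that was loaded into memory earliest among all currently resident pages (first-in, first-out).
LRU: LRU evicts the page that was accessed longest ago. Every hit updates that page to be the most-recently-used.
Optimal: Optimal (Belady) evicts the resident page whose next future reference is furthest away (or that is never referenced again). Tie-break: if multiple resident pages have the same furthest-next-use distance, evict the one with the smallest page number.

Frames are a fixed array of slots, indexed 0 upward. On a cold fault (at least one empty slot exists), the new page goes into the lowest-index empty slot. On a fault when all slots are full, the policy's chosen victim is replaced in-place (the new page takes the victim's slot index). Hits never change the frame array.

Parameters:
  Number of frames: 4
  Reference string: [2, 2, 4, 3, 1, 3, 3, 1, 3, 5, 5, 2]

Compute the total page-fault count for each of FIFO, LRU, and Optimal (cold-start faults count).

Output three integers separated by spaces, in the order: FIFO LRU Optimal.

--- FIFO ---
  step 0: ref 2 -> FAULT, frames=[2,-,-,-] (faults so far: 1)
  step 1: ref 2 -> HIT, frames=[2,-,-,-] (faults so far: 1)
  step 2: ref 4 -> FAULT, frames=[2,4,-,-] (faults so far: 2)
  step 3: ref 3 -> FAULT, frames=[2,4,3,-] (faults so far: 3)
  step 4: ref 1 -> FAULT, frames=[2,4,3,1] (faults so far: 4)
  step 5: ref 3 -> HIT, frames=[2,4,3,1] (faults so far: 4)
  step 6: ref 3 -> HIT, frames=[2,4,3,1] (faults so far: 4)
  step 7: ref 1 -> HIT, frames=[2,4,3,1] (faults so far: 4)
  step 8: ref 3 -> HIT, frames=[2,4,3,1] (faults so far: 4)
  step 9: ref 5 -> FAULT, evict 2, frames=[5,4,3,1] (faults so far: 5)
  step 10: ref 5 -> HIT, frames=[5,4,3,1] (faults so far: 5)
  step 11: ref 2 -> FAULT, evict 4, frames=[5,2,3,1] (faults so far: 6)
  FIFO total faults: 6
--- LRU ---
  step 0: ref 2 -> FAULT, frames=[2,-,-,-] (faults so far: 1)
  step 1: ref 2 -> HIT, frames=[2,-,-,-] (faults so far: 1)
  step 2: ref 4 -> FAULT, frames=[2,4,-,-] (faults so far: 2)
  step 3: ref 3 -> FAULT, frames=[2,4,3,-] (faults so far: 3)
  step 4: ref 1 -> FAULT, frames=[2,4,3,1] (faults so far: 4)
  step 5: ref 3 -> HIT, frames=[2,4,3,1] (faults so far: 4)
  step 6: ref 3 -> HIT, frames=[2,4,3,1] (faults so far: 4)
  step 7: ref 1 -> HIT, frames=[2,4,3,1] (faults so far: 4)
  step 8: ref 3 -> HIT, frames=[2,4,3,1] (faults so far: 4)
  step 9: ref 5 -> FAULT, evict 2, frames=[5,4,3,1] (faults so far: 5)
  step 10: ref 5 -> HIT, frames=[5,4,3,1] (faults so far: 5)
  step 11: ref 2 -> FAULT, evict 4, frames=[5,2,3,1] (faults so far: 6)
  LRU total faults: 6
--- Optimal ---
  step 0: ref 2 -> FAULT, frames=[2,-,-,-] (faults so far: 1)
  step 1: ref 2 -> HIT, frames=[2,-,-,-] (faults so far: 1)
  step 2: ref 4 -> FAULT, frames=[2,4,-,-] (faults so far: 2)
  step 3: ref 3 -> FAULT, frames=[2,4,3,-] (faults so far: 3)
  step 4: ref 1 -> FAULT, frames=[2,4,3,1] (faults so far: 4)
  step 5: ref 3 -> HIT, frames=[2,4,3,1] (faults so far: 4)
  step 6: ref 3 -> HIT, frames=[2,4,3,1] (faults so far: 4)
  step 7: ref 1 -> HIT, frames=[2,4,3,1] (faults so far: 4)
  step 8: ref 3 -> HIT, frames=[2,4,3,1] (faults so far: 4)
  step 9: ref 5 -> FAULT, evict 1, frames=[2,4,3,5] (faults so far: 5)
  step 10: ref 5 -> HIT, frames=[2,4,3,5] (faults so far: 5)
  step 11: ref 2 -> HIT, frames=[2,4,3,5] (faults so far: 5)
  Optimal total faults: 5

Answer: 6 6 5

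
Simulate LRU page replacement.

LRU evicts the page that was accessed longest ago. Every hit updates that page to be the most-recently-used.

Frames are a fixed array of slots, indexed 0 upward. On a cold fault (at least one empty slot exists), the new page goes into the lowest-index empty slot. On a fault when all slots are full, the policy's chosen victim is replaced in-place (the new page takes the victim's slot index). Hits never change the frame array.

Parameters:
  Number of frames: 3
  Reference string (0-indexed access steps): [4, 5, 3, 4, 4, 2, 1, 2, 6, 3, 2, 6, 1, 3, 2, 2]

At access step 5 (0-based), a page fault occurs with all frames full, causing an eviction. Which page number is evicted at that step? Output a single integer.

Step 0: ref 4 -> FAULT, frames=[4,-,-]
Step 1: ref 5 -> FAULT, frames=[4,5,-]
Step 2: ref 3 -> FAULT, frames=[4,5,3]
Step 3: ref 4 -> HIT, frames=[4,5,3]
Step 4: ref 4 -> HIT, frames=[4,5,3]
Step 5: ref 2 -> FAULT, evict 5, frames=[4,2,3]
At step 5: evicted page 5

Answer: 5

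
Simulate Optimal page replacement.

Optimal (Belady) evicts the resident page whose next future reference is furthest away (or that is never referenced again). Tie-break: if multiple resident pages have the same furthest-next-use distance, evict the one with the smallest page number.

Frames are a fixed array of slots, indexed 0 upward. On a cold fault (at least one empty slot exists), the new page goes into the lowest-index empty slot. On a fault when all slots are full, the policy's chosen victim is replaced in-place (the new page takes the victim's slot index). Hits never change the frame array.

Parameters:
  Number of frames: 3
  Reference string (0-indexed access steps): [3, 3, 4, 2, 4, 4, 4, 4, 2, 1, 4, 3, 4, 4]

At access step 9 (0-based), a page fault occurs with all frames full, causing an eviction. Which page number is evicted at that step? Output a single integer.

Step 0: ref 3 -> FAULT, frames=[3,-,-]
Step 1: ref 3 -> HIT, frames=[3,-,-]
Step 2: ref 4 -> FAULT, frames=[3,4,-]
Step 3: ref 2 -> FAULT, frames=[3,4,2]
Step 4: ref 4 -> HIT, frames=[3,4,2]
Step 5: ref 4 -> HIT, frames=[3,4,2]
Step 6: ref 4 -> HIT, frames=[3,4,2]
Step 7: ref 4 -> HIT, frames=[3,4,2]
Step 8: ref 2 -> HIT, frames=[3,4,2]
Step 9: ref 1 -> FAULT, evict 2, frames=[3,4,1]
At step 9: evicted page 2

Answer: 2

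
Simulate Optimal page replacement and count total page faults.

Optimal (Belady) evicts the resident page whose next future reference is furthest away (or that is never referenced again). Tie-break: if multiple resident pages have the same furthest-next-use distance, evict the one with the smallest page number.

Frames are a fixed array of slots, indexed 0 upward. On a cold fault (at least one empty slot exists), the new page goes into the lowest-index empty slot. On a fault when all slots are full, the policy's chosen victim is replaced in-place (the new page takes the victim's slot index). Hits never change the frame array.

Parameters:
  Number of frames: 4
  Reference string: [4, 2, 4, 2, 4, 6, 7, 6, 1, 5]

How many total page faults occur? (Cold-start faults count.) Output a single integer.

Answer: 6

Derivation:
Step 0: ref 4 → FAULT, frames=[4,-,-,-]
Step 1: ref 2 → FAULT, frames=[4,2,-,-]
Step 2: ref 4 → HIT, frames=[4,2,-,-]
Step 3: ref 2 → HIT, frames=[4,2,-,-]
Step 4: ref 4 → HIT, frames=[4,2,-,-]
Step 5: ref 6 → FAULT, frames=[4,2,6,-]
Step 6: ref 7 → FAULT, frames=[4,2,6,7]
Step 7: ref 6 → HIT, frames=[4,2,6,7]
Step 8: ref 1 → FAULT (evict 2), frames=[4,1,6,7]
Step 9: ref 5 → FAULT (evict 1), frames=[4,5,6,7]
Total faults: 6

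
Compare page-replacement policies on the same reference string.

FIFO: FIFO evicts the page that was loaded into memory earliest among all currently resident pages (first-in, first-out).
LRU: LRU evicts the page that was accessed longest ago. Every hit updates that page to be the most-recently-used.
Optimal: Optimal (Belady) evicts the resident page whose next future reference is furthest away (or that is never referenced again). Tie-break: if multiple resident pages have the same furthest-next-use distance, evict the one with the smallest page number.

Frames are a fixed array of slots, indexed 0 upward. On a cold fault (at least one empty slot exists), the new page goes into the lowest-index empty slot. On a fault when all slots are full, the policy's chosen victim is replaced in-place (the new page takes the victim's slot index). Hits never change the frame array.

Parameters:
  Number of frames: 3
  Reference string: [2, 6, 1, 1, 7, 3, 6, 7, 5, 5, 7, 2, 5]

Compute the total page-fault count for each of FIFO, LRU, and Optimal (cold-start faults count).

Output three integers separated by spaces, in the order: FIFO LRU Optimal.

--- FIFO ---
  step 0: ref 2 -> FAULT, frames=[2,-,-] (faults so far: 1)
  step 1: ref 6 -> FAULT, frames=[2,6,-] (faults so far: 2)
  step 2: ref 1 -> FAULT, frames=[2,6,1] (faults so far: 3)
  step 3: ref 1 -> HIT, frames=[2,6,1] (faults so far: 3)
  step 4: ref 7 -> FAULT, evict 2, frames=[7,6,1] (faults so far: 4)
  step 5: ref 3 -> FAULT, evict 6, frames=[7,3,1] (faults so far: 5)
  step 6: ref 6 -> FAULT, evict 1, frames=[7,3,6] (faults so far: 6)
  step 7: ref 7 -> HIT, frames=[7,3,6] (faults so far: 6)
  step 8: ref 5 -> FAULT, evict 7, frames=[5,3,6] (faults so far: 7)
  step 9: ref 5 -> HIT, frames=[5,3,6] (faults so far: 7)
  step 10: ref 7 -> FAULT, evict 3, frames=[5,7,6] (faults so far: 8)
  step 11: ref 2 -> FAULT, evict 6, frames=[5,7,2] (faults so far: 9)
  step 12: ref 5 -> HIT, frames=[5,7,2] (faults so far: 9)
  FIFO total faults: 9
--- LRU ---
  step 0: ref 2 -> FAULT, frames=[2,-,-] (faults so far: 1)
  step 1: ref 6 -> FAULT, frames=[2,6,-] (faults so far: 2)
  step 2: ref 1 -> FAULT, frames=[2,6,1] (faults so far: 3)
  step 3: ref 1 -> HIT, frames=[2,6,1] (faults so far: 3)
  step 4: ref 7 -> FAULT, evict 2, frames=[7,6,1] (faults so far: 4)
  step 5: ref 3 -> FAULT, evict 6, frames=[7,3,1] (faults so far: 5)
  step 6: ref 6 -> FAULT, evict 1, frames=[7,3,6] (faults so far: 6)
  step 7: ref 7 -> HIT, frames=[7,3,6] (faults so far: 6)
  step 8: ref 5 -> FAULT, evict 3, frames=[7,5,6] (faults so far: 7)
  step 9: ref 5 -> HIT, frames=[7,5,6] (faults so far: 7)
  step 10: ref 7 -> HIT, frames=[7,5,6] (faults so far: 7)
  step 11: ref 2 -> FAULT, evict 6, frames=[7,5,2] (faults so far: 8)
  step 12: ref 5 -> HIT, frames=[7,5,2] (faults so far: 8)
  LRU total faults: 8
--- Optimal ---
  step 0: ref 2 -> FAULT, frames=[2,-,-] (faults so far: 1)
  step 1: ref 6 -> FAULT, frames=[2,6,-] (faults so far: 2)
  step 2: ref 1 -> FAULT, frames=[2,6,1] (faults so far: 3)
  step 3: ref 1 -> HIT, frames=[2,6,1] (faults so far: 3)
  step 4: ref 7 -> FAULT, evict 1, frames=[2,6,7] (faults so far: 4)
  step 5: ref 3 -> FAULT, evict 2, frames=[3,6,7] (faults so far: 5)
  step 6: ref 6 -> HIT, frames=[3,6,7] (faults so far: 5)
  step 7: ref 7 -> HIT, frames=[3,6,7] (faults so far: 5)
  step 8: ref 5 -> FAULT, evict 3, frames=[5,6,7] (faults so far: 6)
  step 9: ref 5 -> HIT, frames=[5,6,7] (faults so far: 6)
  step 10: ref 7 -> HIT, frames=[5,6,7] (faults so far: 6)
  step 11: ref 2 -> FAULT, evict 6, frames=[5,2,7] (faults so far: 7)
  step 12: ref 5 -> HIT, frames=[5,2,7] (faults so far: 7)
  Optimal total faults: 7

Answer: 9 8 7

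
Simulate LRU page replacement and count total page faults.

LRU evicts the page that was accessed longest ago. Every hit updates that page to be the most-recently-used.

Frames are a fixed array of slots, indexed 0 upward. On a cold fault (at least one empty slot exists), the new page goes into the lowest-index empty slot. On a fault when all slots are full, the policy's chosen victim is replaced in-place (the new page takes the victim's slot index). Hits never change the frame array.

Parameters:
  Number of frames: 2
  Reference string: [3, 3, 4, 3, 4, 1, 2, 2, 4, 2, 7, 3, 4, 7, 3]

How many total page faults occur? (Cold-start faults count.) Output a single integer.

Step 0: ref 3 → FAULT, frames=[3,-]
Step 1: ref 3 → HIT, frames=[3,-]
Step 2: ref 4 → FAULT, frames=[3,4]
Step 3: ref 3 → HIT, frames=[3,4]
Step 4: ref 4 → HIT, frames=[3,4]
Step 5: ref 1 → FAULT (evict 3), frames=[1,4]
Step 6: ref 2 → FAULT (evict 4), frames=[1,2]
Step 7: ref 2 → HIT, frames=[1,2]
Step 8: ref 4 → FAULT (evict 1), frames=[4,2]
Step 9: ref 2 → HIT, frames=[4,2]
Step 10: ref 7 → FAULT (evict 4), frames=[7,2]
Step 11: ref 3 → FAULT (evict 2), frames=[7,3]
Step 12: ref 4 → FAULT (evict 7), frames=[4,3]
Step 13: ref 7 → FAULT (evict 3), frames=[4,7]
Step 14: ref 3 → FAULT (evict 4), frames=[3,7]
Total faults: 10

Answer: 10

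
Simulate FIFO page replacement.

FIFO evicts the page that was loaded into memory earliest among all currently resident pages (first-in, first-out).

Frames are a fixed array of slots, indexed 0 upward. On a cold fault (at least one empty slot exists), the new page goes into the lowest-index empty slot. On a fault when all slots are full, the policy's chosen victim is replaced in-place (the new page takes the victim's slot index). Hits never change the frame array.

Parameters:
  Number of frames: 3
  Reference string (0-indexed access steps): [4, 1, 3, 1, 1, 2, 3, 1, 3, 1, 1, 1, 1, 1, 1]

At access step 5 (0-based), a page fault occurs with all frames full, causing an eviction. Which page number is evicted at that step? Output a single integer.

Answer: 4

Derivation:
Step 0: ref 4 -> FAULT, frames=[4,-,-]
Step 1: ref 1 -> FAULT, frames=[4,1,-]
Step 2: ref 3 -> FAULT, frames=[4,1,3]
Step 3: ref 1 -> HIT, frames=[4,1,3]
Step 4: ref 1 -> HIT, frames=[4,1,3]
Step 5: ref 2 -> FAULT, evict 4, frames=[2,1,3]
At step 5: evicted page 4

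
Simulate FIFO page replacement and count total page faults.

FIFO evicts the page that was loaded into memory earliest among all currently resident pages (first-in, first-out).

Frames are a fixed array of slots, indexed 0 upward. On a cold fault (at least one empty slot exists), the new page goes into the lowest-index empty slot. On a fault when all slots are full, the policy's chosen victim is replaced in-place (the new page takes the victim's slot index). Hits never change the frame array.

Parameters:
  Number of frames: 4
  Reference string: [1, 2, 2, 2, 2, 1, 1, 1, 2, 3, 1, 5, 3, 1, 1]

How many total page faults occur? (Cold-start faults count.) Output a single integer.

Answer: 4

Derivation:
Step 0: ref 1 → FAULT, frames=[1,-,-,-]
Step 1: ref 2 → FAULT, frames=[1,2,-,-]
Step 2: ref 2 → HIT, frames=[1,2,-,-]
Step 3: ref 2 → HIT, frames=[1,2,-,-]
Step 4: ref 2 → HIT, frames=[1,2,-,-]
Step 5: ref 1 → HIT, frames=[1,2,-,-]
Step 6: ref 1 → HIT, frames=[1,2,-,-]
Step 7: ref 1 → HIT, frames=[1,2,-,-]
Step 8: ref 2 → HIT, frames=[1,2,-,-]
Step 9: ref 3 → FAULT, frames=[1,2,3,-]
Step 10: ref 1 → HIT, frames=[1,2,3,-]
Step 11: ref 5 → FAULT, frames=[1,2,3,5]
Step 12: ref 3 → HIT, frames=[1,2,3,5]
Step 13: ref 1 → HIT, frames=[1,2,3,5]
Step 14: ref 1 → HIT, frames=[1,2,3,5]
Total faults: 4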